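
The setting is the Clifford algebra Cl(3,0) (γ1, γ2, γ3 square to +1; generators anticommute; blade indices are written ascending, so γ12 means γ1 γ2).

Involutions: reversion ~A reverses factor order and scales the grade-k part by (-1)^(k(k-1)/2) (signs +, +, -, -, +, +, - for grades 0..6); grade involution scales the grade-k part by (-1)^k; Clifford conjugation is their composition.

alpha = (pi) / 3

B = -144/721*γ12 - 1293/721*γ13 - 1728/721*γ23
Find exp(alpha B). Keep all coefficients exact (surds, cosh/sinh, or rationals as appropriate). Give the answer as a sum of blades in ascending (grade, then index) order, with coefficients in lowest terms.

B^2 term by term: the squares give (-144/721)^2*(γ12)^2 + (-1293/721)^2*(γ13)^2 + (-1728/721)^2*(γ23)^2 = 20736/519841*(-1) + 1671849/519841*(-1) + 2985984/519841*(-1) = -9 (each basis 2-blade squares to minus the product of its generators' squares); cross terms between blades sharing an index anticommute and cancel. So B^2 = -9.
B^2 = -9 — B^2 < 0, so the exponential closes trigonometrically: l = 3, alpha*l = pi, so exp(alpha B) = cos(pi) + (sin(pi)/3)*B = -1 + (0)*B.
Answer: -1


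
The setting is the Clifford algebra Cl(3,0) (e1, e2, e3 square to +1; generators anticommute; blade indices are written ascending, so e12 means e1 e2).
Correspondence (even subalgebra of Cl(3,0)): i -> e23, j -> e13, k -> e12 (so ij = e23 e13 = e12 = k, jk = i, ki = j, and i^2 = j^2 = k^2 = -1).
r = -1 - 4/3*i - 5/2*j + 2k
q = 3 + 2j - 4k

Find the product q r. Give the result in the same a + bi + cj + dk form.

In blades: q = 3 - 4*e12 + 2*e13, r = -1 + 2*e12 - 5/2*e13 - 4/3*e23.
Distribute q over r term by term (generator squares from the signature, products reordered to ascending indices): (3)*r = -3 + 6*e12 - 15/2*e13 - 4*e23; (-4*e12)*r = 8 + 4*e12 + 16/3*e13 - 10*e23; (2*e13)*r = 5 + 8/3*e12 - 2*e13 + 4*e23.
Sum: 10 + 38/3*e12 - 25/6*e13 - 10*e23; translating back through the correspondence:
Answer: 10 - 10i - 25/6*j + 38/3*k


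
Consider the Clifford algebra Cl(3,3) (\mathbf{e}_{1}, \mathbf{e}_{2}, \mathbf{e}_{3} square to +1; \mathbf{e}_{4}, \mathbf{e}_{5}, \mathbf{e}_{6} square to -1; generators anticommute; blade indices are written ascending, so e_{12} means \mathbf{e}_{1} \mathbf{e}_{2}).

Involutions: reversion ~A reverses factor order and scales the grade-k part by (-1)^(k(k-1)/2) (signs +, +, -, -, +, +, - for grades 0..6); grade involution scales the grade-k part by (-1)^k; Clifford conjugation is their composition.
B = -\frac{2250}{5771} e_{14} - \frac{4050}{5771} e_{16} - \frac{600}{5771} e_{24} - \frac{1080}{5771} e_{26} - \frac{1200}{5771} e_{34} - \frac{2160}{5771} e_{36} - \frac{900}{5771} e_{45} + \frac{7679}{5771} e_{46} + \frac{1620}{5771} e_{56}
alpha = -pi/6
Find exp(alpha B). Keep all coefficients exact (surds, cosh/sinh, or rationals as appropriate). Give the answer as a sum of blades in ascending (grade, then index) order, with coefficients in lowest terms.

B^2 term by term: the squares give (-\frac{2250}{5771})^2*(e_{14})^2 + (-\frac{4050}{5771})^2*(e_{16})^2 + (-\frac{600}{5771})^2*(e_{24})^2 + (-\frac{1080}{5771})^2*(e_{26})^2 + (-\frac{1200}{5771})^2*(e_{34})^2 + (-\frac{2160}{5771})^2*(e_{36})^2 + (-\frac{900}{5771})^2*(e_{45})^2 + (\frac{7679}{5771})^2*(e_{46})^2 + (\frac{1620}{5771})^2*(e_{56})^2 = \frac{5062500}{33304441}*(+1) + \frac{16402500}{33304441}*(+1) + \frac{360000}{33304441}*(+1) + \frac{1166400}{33304441}*(+1) + \frac{1440000}{33304441}*(+1) + \frac{4665600}{33304441}*(+1) + \frac{810000}{33304441}*(-1) + \frac{58967041}{33304441}*(-1) + \frac{2624400}{33304441}*(-1) = -1 (each basis 2-blade squares to minus the product of its generators' squares); cross terms between blades sharing an index anticommute and cancel; the commuting (index-disjoint) pairs give grade-4 terms 2*c*c'*(blade product), which cancel blade by blade — e_{1246}: -\frac{4860000}{33304441} + \frac{4860000}{33304441} = 0; e_{1346}: -\frac{9720000}{33304441} + \frac{9720000}{33304441} = 0; e_{1456}: -\frac{7290000}{33304441} + \frac{7290000}{33304441} = 0; e_{2346}: -\frac{2592000}{33304441} + \frac{2592000}{33304441} = 0; e_{2456}: -\frac{1944000}{33304441} + \frac{1944000}{33304441} = 0; e_{3456}: -\frac{3888000}{33304441} + \frac{3888000}{33304441} = 0 — confirming B is simple. So B^2 = -1.
B^2 = -1 — a negative square means the series sums to a rotation: l = 1, alpha*l = - \frac{\pi}{6}, so exp(alpha B) = cos(- \frac{\pi}{6}) + (sin(- \frac{\pi}{6})/1)*B = \frac{\sqrt{3}}{2} + (- \frac{1}{2})*B.
Answer: \frac{\sqrt{3}}{2} + \frac{1125}{5771} e_{14} + \frac{2025}{5771} e_{16} + \frac{300}{5771} e_{24} + \frac{540}{5771} e_{26} + \frac{600}{5771} e_{34} + \frac{1080}{5771} e_{36} + \frac{450}{5771} e_{45} - \frac{7679}{11542} e_{46} - \frac{810}{5771} e_{56}


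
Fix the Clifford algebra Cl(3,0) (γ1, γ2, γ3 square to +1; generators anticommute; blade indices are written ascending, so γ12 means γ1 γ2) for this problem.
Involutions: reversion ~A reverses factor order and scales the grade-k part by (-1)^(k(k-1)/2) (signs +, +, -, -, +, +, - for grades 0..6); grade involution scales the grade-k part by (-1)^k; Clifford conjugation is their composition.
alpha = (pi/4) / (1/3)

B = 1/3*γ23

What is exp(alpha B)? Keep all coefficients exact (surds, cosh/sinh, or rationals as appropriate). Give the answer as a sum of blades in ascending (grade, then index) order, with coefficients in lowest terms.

B^2 = (1/3)^2*(γ23)^2 = 1/9*(-1) = -1/9 (a basis 2-blade squares to minus the product of its generators' squares).
B^2 = -1/9 — since the square is negative, the closed form is circular: l = 1/3, alpha*l = pi/4, so exp(alpha B) = cos(pi/4) + (sin(pi/4)/(1/3))*B = sqrt(2)/2 + (3*sqrt(2)/2)*B.
Answer: sqrt(2)/2 + sqrt(2)/2*γ23


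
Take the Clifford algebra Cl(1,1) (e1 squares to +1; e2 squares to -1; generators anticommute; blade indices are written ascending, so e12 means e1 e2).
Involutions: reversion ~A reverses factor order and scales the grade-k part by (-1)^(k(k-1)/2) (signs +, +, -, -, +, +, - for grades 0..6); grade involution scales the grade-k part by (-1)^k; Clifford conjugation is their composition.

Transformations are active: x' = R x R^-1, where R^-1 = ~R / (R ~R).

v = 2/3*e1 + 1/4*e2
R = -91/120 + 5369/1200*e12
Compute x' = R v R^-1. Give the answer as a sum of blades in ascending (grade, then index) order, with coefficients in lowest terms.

~R = -91/120 - 5369/1200*e12, and R ~R = -9332687/480000, so R^-1 = ~R / (-9332687/480000).
R v = -23387/14400*e1 - 22841/7200*e2
Answer: -8047/10143*e1 - 20183/40572*e2


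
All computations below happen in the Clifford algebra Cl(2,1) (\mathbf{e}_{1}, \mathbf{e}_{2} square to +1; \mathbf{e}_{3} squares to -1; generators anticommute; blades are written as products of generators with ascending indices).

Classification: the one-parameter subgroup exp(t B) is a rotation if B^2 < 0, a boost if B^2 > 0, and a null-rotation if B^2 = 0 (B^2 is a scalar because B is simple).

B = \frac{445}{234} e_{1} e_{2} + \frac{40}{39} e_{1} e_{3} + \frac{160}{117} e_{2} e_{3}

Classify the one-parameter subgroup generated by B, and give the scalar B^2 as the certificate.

B^2 term by term: the squares give (\frac{445}{234})^2*(e_{1} e_{2})^2 + (\frac{40}{39})^2*(e_{1} e_{3})^2 + (\frac{160}{117})^2*(e_{2} e_{3})^2 = \frac{198025}{54756}*(-1) + \frac{1600}{1521}*(+1) + \frac{25600}{13689}*(+1) = -\frac{25}{36} (each basis 2-blade squares to minus the product of its generators' squares); cross terms between blades sharing an index anticommute and cancel. So B^2 = -\frac{25}{36}.
Answer: rotation, certificate B^2 = -\frac{25}{36}. Key observation: B^2 = -\frac{25}{36} is a conjugation invariant, so its sign decides the class regardless of the surface form of B.


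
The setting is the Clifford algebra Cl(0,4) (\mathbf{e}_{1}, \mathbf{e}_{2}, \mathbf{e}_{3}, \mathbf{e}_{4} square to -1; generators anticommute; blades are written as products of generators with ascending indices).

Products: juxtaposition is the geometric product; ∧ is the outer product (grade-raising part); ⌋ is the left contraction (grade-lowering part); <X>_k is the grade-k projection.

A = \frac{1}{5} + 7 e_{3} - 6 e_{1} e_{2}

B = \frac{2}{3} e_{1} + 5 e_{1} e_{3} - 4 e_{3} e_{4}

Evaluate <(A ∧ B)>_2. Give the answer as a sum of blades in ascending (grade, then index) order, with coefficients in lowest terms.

step 1: \frac{2}{15} e_{1} - \frac{11}{3} e_{1} e_{3} - \frac{4}{5} e_{3} e_{4} + 24 e_{1} e_{2} e_{3} e_{4}
step 2: -\frac{11}{3} e_{1} e_{3} - \frac{4}{5} e_{3} e_{4}
Answer: -\frac{11}{3} e_{1} e_{3} - \frac{4}{5} e_{3} e_{4}


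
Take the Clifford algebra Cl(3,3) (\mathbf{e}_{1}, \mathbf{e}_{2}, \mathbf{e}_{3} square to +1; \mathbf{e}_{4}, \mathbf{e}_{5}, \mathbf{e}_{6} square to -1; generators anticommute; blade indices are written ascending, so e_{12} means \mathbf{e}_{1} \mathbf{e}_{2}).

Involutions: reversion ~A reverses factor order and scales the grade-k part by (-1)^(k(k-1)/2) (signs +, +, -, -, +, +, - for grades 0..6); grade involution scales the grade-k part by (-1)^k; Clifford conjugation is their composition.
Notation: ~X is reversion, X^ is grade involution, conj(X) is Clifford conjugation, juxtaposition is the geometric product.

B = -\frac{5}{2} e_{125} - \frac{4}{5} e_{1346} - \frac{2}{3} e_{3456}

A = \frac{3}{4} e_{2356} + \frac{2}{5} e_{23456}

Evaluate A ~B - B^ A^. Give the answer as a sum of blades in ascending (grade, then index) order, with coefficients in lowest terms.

first term: \frac{4}{15} e_{2} + \frac{1}{2} e_{24} - \frac{8}{25} e_{125} - \frac{15}{8} e_{136} + \frac{3}{5} e_{1245} - e_{1346}
second term: -\frac{4}{15} e_{2} - \frac{1}{2} e_{24} - \frac{8}{25} e_{125} - \frac{15}{8} e_{136} + \frac{3}{5} e_{1245} - e_{1346}
Answer: \frac{8}{15} e_{2} + e_{24}


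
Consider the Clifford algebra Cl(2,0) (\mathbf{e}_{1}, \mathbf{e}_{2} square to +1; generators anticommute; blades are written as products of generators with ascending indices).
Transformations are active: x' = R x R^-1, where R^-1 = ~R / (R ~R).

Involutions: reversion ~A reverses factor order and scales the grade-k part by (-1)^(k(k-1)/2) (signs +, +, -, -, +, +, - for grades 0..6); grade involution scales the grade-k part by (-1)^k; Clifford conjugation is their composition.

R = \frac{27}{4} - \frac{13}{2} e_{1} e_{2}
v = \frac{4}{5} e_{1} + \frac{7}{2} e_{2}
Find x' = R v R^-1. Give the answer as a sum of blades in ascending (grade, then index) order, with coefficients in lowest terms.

~R = \frac{27}{4} + \frac{13}{2} e_{1} e_{2}, and R ~R = \frac{1405}{16}, so R^-1 = ~R / (\frac{1405}{16}).
R v = -\frac{347}{20} e_{1} + \frac{1153}{40} e_{2}
Answer: -\frac{24358}{7025} e_{1} + \frac{13087}{14050} e_{2}


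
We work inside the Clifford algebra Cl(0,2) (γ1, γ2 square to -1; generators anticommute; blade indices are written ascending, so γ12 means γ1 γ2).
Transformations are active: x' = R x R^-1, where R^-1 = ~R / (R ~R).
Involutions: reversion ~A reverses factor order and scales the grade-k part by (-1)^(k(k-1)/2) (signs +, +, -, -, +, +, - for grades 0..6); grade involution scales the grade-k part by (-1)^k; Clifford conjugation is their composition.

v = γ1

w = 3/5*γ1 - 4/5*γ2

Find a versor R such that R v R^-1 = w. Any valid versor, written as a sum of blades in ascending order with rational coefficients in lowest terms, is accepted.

A norm check does it: q(v) = q(w) = -1, hence R = v + w = 8/5*γ1 - 4/5*γ2 realises the map — parallel part kept, (v - w)/2 negated, v carried to w.
Answer: 8/5*γ1 - 4/5*γ2


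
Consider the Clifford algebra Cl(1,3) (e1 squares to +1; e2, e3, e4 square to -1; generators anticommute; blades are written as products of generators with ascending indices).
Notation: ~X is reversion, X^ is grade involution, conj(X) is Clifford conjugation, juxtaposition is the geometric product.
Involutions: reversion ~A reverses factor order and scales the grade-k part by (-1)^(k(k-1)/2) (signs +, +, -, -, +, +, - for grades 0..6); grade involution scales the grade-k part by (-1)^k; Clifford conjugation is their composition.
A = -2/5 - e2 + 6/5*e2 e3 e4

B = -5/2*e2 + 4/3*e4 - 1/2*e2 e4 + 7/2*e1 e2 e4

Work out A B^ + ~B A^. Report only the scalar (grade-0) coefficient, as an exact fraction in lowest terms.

first term: 5/2 - e2 - 3/5*e3 + 1/30*e4 + 21/5*e1 e3 + 7/2*e1 e4 + 8/5*e2 e3 + 23/15*e2 e4 - 3*e3 e4 + 7/5*e1 e2 e4
second term: 5/2 + e2 - 3/5*e3 - 1/30*e4 + 21/5*e1 e3 - 7/2*e1 e4 + 8/5*e2 e3 - 23/15*e2 e4 - 3*e3 e4 + 7/5*e1 e2 e4
Answer: 5


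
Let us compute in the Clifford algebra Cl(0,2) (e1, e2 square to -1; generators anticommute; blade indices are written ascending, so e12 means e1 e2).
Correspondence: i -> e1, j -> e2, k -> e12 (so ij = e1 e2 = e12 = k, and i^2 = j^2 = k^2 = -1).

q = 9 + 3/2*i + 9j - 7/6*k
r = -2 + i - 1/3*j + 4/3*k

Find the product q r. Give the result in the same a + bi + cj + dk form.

In blades: q = 9 + 3/2*e1 + 9*e2 - 7/6*e12, r = -2 + e1 - 1/3*e2 + 4/3*e12.
Distribute q over r term by term (generator squares from the signature, products reordered to ascending indices): (9)*r = -18 + 9*e1 - 3*e2 + 12*e12; (3/2*e1)*r = -3/2 - 3*e1 - 2*e2 - 1/2*e12; (9*e2)*r = 3 + 12*e1 - 18*e2 - 9*e12; (-7/6*e12)*r = 14/9 - 7/18*e1 - 7/6*e2 + 7/3*e12.
Sum: -269/18 + 317/18*e1 - 145/6*e2 + 29/6*e12; translating back through the correspondence:
Answer: -269/18 + 317/18*i - 145/6*j + 29/6*k


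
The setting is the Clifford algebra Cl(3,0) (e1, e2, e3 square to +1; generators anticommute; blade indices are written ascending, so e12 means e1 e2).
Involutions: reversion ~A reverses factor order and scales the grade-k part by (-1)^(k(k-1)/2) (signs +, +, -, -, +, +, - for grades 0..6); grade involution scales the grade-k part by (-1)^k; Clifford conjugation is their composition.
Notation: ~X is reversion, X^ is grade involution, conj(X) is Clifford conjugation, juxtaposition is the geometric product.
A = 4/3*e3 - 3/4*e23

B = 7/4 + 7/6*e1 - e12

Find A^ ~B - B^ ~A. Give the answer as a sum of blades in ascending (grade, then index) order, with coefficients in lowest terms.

first term: -7/3*e3 + 83/36*e13 - 21/16*e23 - 53/24*e123
second term: 7/3*e3 - 83/36*e13 + 21/16*e23 - 53/24*e123
Answer: -14/3*e3 + 83/18*e13 - 21/8*e23


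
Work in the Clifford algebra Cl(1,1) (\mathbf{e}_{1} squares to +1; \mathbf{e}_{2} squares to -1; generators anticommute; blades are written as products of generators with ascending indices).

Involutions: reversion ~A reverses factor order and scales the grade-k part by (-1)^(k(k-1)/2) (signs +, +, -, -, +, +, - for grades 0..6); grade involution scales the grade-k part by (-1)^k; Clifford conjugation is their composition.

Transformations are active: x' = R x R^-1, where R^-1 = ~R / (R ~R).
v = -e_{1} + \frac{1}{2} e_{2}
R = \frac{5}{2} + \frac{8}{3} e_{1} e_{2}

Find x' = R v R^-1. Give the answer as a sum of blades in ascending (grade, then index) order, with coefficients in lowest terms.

~R = \frac{5}{2} - \frac{8}{3} e_{1} e_{2}, and R ~R = -\frac{31}{36}, so R^-1 = ~R / (-\frac{31}{36}).
R v = -\frac{23}{6} e_{1} + \frac{47}{12} e_{2}
Answer: \frac{721}{31} e_{1} - \frac{1441}{62} e_{2}


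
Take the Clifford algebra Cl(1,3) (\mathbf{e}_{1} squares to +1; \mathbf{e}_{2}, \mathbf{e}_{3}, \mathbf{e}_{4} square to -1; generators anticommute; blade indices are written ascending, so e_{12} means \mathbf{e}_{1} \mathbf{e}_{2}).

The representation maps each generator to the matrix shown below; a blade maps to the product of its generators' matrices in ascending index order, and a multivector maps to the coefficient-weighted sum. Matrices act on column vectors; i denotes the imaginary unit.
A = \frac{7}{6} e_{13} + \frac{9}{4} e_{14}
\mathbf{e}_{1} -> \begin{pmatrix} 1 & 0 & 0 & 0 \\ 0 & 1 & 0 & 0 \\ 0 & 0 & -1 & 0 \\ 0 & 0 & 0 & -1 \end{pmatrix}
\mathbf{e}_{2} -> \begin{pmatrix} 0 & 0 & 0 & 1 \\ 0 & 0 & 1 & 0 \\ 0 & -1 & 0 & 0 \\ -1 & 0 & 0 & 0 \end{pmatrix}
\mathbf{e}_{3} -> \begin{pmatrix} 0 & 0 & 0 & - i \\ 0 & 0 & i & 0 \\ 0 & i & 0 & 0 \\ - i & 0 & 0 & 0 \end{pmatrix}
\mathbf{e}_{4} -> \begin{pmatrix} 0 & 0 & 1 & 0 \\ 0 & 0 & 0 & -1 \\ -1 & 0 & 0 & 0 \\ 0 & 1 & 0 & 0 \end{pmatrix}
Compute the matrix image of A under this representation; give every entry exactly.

Bivector images (products of the table entries): rho(e_{13}) = rho(\mathbf{e}_{1})rho(\mathbf{e}_{3}) = \begin{pmatrix} 0 & 0 & 0 & - i \\ 0 & 0 & i & 0 \\ 0 & - i & 0 & 0 \\ i & 0 & 0 & 0 \end{pmatrix}; rho(e_{14}) = rho(\mathbf{e}_{1})rho(\mathbf{e}_{4}) = \begin{pmatrix} 0 & 0 & 1 & 0 \\ 0 & 0 & 0 & -1 \\ 1 & 0 & 0 & 0 \\ 0 & -1 & 0 & 0 \end{pmatrix}.
M = (\frac{7}{6})*rho(e_{13}) + (\frac{9}{4})*rho(e_{14}), summed entrywise:
Answer: \begin{pmatrix} 0 & 0 & \frac{9}{4} & - \frac{7 i}{6} \\ 0 & 0 & \frac{7 i}{6} & - \frac{9}{4} \\ \frac{9}{4} & - \frac{7 i}{6} & 0 & 0 \\ \frac{7 i}{6} & - \frac{9}{4} & 0 & 0 \end{pmatrix}


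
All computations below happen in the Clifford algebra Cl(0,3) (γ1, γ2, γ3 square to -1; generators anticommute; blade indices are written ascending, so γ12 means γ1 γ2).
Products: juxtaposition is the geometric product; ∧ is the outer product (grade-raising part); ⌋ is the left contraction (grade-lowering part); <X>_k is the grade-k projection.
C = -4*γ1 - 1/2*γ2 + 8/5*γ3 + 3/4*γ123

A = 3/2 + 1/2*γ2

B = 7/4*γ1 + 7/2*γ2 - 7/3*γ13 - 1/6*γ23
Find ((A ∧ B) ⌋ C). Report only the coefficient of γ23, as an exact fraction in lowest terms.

step 1: 21/8*γ1 + 21/4*γ2 - 7/8*γ12 - 7/2*γ13 - 1/4*γ23 + 7/6*γ123
step 2: 14 + 3/16*γ1 - 21/8*γ2 + 21/32*γ3 + 63/16*γ13 - 63/32*γ23
Answer: -63/32


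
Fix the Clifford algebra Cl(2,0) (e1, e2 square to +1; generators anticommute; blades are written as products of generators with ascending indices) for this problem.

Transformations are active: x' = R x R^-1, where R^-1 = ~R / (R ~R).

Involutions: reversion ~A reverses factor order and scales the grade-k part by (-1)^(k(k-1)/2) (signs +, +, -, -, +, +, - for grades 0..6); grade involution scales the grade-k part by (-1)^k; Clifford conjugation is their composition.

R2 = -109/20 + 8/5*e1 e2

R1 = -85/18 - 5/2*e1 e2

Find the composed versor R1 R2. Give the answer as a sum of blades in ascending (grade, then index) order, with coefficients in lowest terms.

Distribute over the terms of R1 (each basis-blade product reordered to ascending indices, repeated generators contracted through their squares):
(-85/18) R2 = 1853/72 - 68/9*e1 e2
(-5/2*e1 e2) R2 = 4 + 109/8*e1 e2
Summing the partial products and collecting blades:
Answer: 2141/72 + 437/72*e1 e2


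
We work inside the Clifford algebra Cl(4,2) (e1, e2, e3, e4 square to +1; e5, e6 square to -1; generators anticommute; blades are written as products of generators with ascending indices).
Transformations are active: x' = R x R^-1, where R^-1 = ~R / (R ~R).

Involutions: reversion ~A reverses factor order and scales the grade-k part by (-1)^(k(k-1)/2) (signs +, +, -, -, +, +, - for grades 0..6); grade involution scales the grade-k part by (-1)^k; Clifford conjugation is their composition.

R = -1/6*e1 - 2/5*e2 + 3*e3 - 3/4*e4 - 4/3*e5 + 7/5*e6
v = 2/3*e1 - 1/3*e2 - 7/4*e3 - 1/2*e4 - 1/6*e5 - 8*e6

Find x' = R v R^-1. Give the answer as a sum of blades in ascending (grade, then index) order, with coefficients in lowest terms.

~R = -1/6*e1 - 2/5*e2 + 3*e3 - 3/4*e4 - 4/3*e5 + 7/5*e6, and R ~R = 481/80, so R^-1 = ~R / (481/80).
R v = 49/8 + 29/90*e1 e2 - 41/24*e1 e3 + 7/12*e1 e4 + 11/12*e1 e5 + 2/5*e1 e6 + 17/10*e2 e3 - 1/20*e2 e4 - 17/45*e2 e5 + 11/3*e2 e6 - 45/16*e3 e4 - 17/6*e3 e5 - 431/20*e3 e6 - 13/24*e4 e5 + 67/10*e4 e6 + 109/10*e5 e6
Answer: -484/481*e1 - 695/1443*e2 + 15127/1924*e3 - 989/962*e4 - 2453/962*e5 + 5220/481*e6


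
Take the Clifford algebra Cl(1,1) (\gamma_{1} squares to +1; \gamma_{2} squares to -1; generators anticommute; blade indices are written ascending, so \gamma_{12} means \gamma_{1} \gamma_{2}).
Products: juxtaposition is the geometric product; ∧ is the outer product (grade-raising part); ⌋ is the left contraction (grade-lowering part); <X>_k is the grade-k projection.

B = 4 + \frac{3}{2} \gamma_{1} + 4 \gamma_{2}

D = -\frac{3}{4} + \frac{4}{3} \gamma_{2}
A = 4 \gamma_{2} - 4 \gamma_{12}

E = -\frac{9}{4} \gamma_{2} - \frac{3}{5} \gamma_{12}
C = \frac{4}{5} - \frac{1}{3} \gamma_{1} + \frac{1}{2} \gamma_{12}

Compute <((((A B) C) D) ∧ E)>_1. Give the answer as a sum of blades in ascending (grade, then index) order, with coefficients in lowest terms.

step 1: -16 + 16 \gamma_{1} + 22 \gamma_{2} - 22 \gamma_{12}
step 2: -\frac{437}{15} + \frac{437}{15} \gamma_{1} + \frac{274}{15} \gamma_{2} - \frac{274}{15} \gamma_{12}
step 3: -\frac{451}{180} + \frac{451}{180} \gamma_{1} - \frac{4729}{90} \gamma_{2} + \frac{4729}{90} \gamma_{12}
step 4: \frac{451}{80} \gamma_{2} - \frac{4961}{1200} \gamma_{12}
step 5: \frac{451}{80} \gamma_{2}
Answer: \frac{451}{80} \gamma_{2}


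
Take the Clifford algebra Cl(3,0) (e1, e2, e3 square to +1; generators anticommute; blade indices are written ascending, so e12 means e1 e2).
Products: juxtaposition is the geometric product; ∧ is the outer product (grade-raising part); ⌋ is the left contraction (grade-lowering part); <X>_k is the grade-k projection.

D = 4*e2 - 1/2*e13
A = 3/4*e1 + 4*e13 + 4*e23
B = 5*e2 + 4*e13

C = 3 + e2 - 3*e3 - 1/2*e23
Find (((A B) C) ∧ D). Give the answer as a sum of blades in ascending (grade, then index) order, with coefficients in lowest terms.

step 1: -16 - 17*e3 + 79/4*e12 - 20*e123
step 2: 3 + 39/4*e1 - 49/2*e2 - 3*e3 + 477/4*e12 + 81/8*e13 + 25*e23 - 477/4*e123
step 3: 12*e2 + 39*e12 - 3/2*e13 + 12*e23 - 211/4*e123
Answer: 12*e2 + 39*e12 - 3/2*e13 + 12*e23 - 211/4*e123


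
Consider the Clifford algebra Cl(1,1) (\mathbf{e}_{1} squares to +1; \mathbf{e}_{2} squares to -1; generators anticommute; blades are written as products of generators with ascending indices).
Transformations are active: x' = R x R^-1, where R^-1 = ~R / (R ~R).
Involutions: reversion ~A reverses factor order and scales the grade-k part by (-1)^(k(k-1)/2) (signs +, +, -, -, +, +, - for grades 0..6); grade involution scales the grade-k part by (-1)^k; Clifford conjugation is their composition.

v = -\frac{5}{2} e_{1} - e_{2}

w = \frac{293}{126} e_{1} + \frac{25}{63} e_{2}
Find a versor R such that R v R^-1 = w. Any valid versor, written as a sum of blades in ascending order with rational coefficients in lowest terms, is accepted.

Equal squares first: v^2 = w^2 = \frac{21}{4}. Then v + w = -\frac{11}{63} e_{1} - \frac{38}{63} e_{2} is a versor taking v to w, provided it is invertible.
Answer: -\frac{11}{63} e_{1} - \frac{38}{63} e_{2}


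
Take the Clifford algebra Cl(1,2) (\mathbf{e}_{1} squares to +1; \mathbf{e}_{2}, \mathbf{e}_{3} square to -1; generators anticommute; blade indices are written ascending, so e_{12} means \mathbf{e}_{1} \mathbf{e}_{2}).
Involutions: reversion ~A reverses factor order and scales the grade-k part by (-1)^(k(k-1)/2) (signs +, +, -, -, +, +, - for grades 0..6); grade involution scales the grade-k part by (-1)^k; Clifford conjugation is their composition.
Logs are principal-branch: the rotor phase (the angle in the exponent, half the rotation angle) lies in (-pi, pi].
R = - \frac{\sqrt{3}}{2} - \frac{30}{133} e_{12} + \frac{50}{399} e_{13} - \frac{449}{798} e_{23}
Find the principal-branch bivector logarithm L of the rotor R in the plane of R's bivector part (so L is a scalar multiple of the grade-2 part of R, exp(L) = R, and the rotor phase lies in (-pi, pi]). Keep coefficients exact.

The scalar part of R is - \frac{\sqrt{3}}{2}, and that scalar determines the rotor phase on the principal branch; recovering the unit plane as bivector-part over sine of the phase gives L = phase * plane.
Concretely: cos(phase) = - \frac{\sqrt{3}}{2} gives phase = ±\frac{5 \pi}{6}, and since phase/sin(phase) is even the sign is immaterial: L = (phase/sin(phase)) * <R>_2 = (\frac{5 \pi}{3}) * <R>_2.
Answer: - \frac{50 \pi}{133} e_{12} + \frac{250 \pi}{1197} e_{13} - \frac{2245 \pi}{2394} e_{23}


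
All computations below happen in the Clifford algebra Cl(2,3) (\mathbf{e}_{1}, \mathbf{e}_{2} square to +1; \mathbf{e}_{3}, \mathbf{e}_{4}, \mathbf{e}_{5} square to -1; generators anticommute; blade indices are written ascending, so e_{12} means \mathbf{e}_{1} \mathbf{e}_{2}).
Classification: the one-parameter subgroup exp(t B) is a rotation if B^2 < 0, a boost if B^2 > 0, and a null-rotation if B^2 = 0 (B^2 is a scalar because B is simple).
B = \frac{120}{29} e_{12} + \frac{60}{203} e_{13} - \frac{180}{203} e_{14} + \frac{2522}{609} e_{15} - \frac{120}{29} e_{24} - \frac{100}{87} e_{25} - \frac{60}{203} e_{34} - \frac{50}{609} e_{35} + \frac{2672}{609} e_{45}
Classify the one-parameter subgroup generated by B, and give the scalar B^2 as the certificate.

B^2 term by term: the squares give (\frac{120}{29})^2*(e_{12})^2 + (\frac{60}{203})^2*(e_{13})^2 + (-\frac{180}{203})^2*(e_{14})^2 + (\frac{2522}{609})^2*(e_{15})^2 + (-\frac{120}{29})^2*(e_{24})^2 + (-\frac{100}{87})^2*(e_{25})^2 + (-\frac{60}{203})^2*(e_{34})^2 + (-\frac{50}{609})^2*(e_{35})^2 + (\frac{2672}{609})^2*(e_{45})^2 = \frac{14400}{841}*(-1) + \frac{3600}{41209}*(+1) + \frac{32400}{41209}*(+1) + \frac{6360484}{370881}*(+1) + \frac{14400}{841}*(+1) + \frac{10000}{7569}*(+1) + \frac{3600}{41209}*(-1) + \frac{2500}{370881}*(-1) + \frac{7139584}{370881}*(-1) = 0 (each basis 2-blade squares to minus the product of its generators' squares); cross terms between blades sharing an index anticommute and cancel; the commuting (index-disjoint) pairs give grade-4 terms 2*c*c'*(blade product), which cancel blade by blade — e_{1234}: -\frac{14400}{5887} + \frac{14400}{5887} = 0; e_{1235}: -\frac{4000}{5887} + \frac{4000}{5887} = 0; e_{1245}: \frac{213760}{5887} - \frac{12000}{5887} - \frac{201760}{5887} = 0; e_{1345}: \frac{106880}{41209} - \frac{6000}{41209} - \frac{100880}{41209} = 0; e_{2345}: -\frac{4000}{5887} + \frac{4000}{5887} = 0 — confirming B is simple. So B^2 = 0.
Answer: null-rotation, certificate B^2 = 0. One invariant decides it: the square 0 survives every conjugation, and its sign is exactly the classification.


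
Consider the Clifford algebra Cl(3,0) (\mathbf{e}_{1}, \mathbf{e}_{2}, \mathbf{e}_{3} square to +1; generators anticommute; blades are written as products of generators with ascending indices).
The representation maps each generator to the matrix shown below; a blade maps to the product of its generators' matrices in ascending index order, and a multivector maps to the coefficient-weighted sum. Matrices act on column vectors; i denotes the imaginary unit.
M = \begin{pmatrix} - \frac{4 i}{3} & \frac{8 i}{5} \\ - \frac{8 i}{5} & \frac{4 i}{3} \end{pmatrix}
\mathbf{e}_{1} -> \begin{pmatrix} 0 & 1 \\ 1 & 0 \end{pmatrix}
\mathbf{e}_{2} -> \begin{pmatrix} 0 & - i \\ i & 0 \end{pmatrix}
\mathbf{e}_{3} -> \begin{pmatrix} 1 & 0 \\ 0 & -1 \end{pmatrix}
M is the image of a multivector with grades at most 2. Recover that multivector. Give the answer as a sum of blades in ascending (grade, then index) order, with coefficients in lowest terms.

Method: 1, rho(e_{1}), rho(e_{2}), rho(e_{3}) form a trace-orthogonal basis of the 2x2 complex matrices (tr(X Y) = 2 if X = Y, else 0), so M = m0*1 + m1*rho(e_{1}) + m2*rho(e_{2}) + m3*rho(e_{3}) with m0 = tr(M)/2 = 0, m1 = tr(M rho(e_{1}))/2 = 0, m2 = tr(M rho(e_{2}))/2 = - \frac{8}{5}, m3 = tr(M rho(e_{3}))/2 = - \frac{4 i}{3}.
Multiplying table entries, the bivector images are rho(e_{1} e_{2}) = i*rho(e_{3}), rho(e_{1} e_{3}) = -i*rho(e_{2}), rho(e_{2} e_{3}) = i*rho(e_{1}); with real blade coefficients the real parts of m0..m3 are the coefficients of 1, e_{1}, e_{2}, e_{3} and the imaginary parts give the bivectors (e_{2} e_{3}: Im m1, e_{1} e_{3}: -Im m2, e_{1} e_{2}: Im m3).
Answer: -\frac{8}{5} e_{2} - \frac{4}{3} e_{1} e_{2}


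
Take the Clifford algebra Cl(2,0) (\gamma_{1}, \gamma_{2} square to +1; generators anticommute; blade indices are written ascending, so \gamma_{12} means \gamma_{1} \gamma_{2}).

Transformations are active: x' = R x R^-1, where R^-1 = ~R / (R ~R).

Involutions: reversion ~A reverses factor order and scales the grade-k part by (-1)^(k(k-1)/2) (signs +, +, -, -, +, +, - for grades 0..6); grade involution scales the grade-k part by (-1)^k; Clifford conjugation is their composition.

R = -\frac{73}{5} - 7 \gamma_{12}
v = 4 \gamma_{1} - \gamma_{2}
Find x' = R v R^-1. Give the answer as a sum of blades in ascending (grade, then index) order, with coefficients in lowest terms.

~R = -\frac{73}{5} + 7 \gamma_{12}, and R ~R = \frac{6554}{25}, so R^-1 = ~R / (\frac{6554}{25}).
R v = -\frac{257}{5} \gamma_{1} + \frac{213}{5} \gamma_{2}
Answer: \frac{5653}{3277} \gamma_{1} - \frac{12272}{3277} \gamma_{2}


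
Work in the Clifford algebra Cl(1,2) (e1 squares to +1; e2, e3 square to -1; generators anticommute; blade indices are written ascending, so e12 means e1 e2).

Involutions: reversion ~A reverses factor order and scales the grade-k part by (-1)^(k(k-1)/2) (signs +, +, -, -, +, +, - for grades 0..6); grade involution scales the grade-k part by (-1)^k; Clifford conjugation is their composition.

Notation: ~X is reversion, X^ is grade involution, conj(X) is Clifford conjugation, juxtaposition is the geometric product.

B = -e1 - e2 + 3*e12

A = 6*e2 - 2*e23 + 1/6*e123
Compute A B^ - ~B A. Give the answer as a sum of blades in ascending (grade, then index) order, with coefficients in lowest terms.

first term: -6 + 18*e1 - 3/2*e3 - 6*e12 - 35/6*e13 + 1/6*e23 - 2*e123
second term: 6 + 18*e1 - 5/2*e3 - 6*e12 - 37/6*e13 - 1/6*e23 + 2*e123
Answer: -12 + e3 + 1/3*e13 + 1/3*e23 - 4*e123


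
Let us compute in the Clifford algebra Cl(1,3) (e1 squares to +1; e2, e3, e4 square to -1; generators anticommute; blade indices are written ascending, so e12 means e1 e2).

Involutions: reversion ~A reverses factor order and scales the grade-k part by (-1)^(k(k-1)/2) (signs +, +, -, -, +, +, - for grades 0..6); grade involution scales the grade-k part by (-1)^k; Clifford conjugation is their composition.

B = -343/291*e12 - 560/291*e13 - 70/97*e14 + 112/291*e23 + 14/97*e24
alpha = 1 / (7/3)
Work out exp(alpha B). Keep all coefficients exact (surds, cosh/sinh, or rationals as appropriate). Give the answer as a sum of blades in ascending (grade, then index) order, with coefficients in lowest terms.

B^2 term by term: the squares give (-343/291)^2*(e12)^2 + (-560/291)^2*(e13)^2 + (-70/97)^2*(e14)^2 + (112/291)^2*(e23)^2 + (14/97)^2*(e24)^2 = 117649/84681*(+1) + 313600/84681*(+1) + 4900/9409*(+1) + 12544/84681*(-1) + 196/9409*(-1) = 49/9 (each basis 2-blade squares to minus the product of its generators' squares); cross terms between blades sharing an index anticommute and cancel; the commuting (index-disjoint) pairs give grade-4 terms 2*c*c'*(blade product), which cancel blade by blade — e1234: 15680/28227 - 15680/28227 = 0 — confirming B is simple. So B^2 = 49/9.
B^2 = 49/9 — B^2 > 0, so the exponential closes hyperbolically: l = 7/3, alpha*l = 1, so exp(alpha B) = cosh(1) + (sinh(1)/(7/3))*B = cosh(1) + (3*sinh(1)/7)*B.
Answer: cosh(1) - 49*sinh(1)/97*e12 - 80*sinh(1)/97*e13 - 30*sinh(1)/97*e14 + 16*sinh(1)/97*e23 + 6*sinh(1)/97*e24


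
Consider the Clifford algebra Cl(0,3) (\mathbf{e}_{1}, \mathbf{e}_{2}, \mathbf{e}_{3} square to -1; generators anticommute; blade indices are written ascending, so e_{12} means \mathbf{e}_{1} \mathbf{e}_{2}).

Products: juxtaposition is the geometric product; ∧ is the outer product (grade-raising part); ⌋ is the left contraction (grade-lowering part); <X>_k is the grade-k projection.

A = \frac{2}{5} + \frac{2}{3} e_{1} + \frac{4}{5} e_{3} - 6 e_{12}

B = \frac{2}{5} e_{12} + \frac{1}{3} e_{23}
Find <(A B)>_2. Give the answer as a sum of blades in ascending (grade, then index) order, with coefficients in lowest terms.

step 1: \frac{12}{5} + \frac{4}{25} e_{12} + 2 e_{13} + \frac{2}{15} e_{23} + \frac{122}{225} e_{123}
step 2: \frac{4}{25} e_{12} + 2 e_{13} + \frac{2}{15} e_{23}
Answer: \frac{4}{25} e_{12} + 2 e_{13} + \frac{2}{15} e_{23}


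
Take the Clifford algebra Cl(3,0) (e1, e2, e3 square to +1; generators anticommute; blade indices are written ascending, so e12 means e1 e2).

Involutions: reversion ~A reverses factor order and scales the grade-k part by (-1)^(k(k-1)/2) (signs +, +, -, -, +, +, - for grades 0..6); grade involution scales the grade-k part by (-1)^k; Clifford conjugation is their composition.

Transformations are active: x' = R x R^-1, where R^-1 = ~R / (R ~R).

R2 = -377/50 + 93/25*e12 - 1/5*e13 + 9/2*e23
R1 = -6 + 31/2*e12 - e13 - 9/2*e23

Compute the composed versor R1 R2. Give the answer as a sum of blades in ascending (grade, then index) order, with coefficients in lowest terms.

Distribute over the terms of R1 (each basis-blade product reordered to ascending indices, repeated generators contracted through their squares):
(-6) R2 = 1131/25 - 558/25*e12 + 6/5*e13 - 27*e23
(31/2*e12) R2 = -2883/50 - 11687/100*e12 + 279/4*e13 + 31/10*e23
(-e13) R2 = -1/5 + 9/2*e12 + 377/50*e13 - 93/25*e23
(-9/2*e23) R2 = 81/4 + 9/10*e12 + 837/50*e13 + 3393/100*e23
Summing the partial products and collecting blades:
Answer: 763/100 - 13379/100*e12 + 9523/100*e13 + 631/100*e23


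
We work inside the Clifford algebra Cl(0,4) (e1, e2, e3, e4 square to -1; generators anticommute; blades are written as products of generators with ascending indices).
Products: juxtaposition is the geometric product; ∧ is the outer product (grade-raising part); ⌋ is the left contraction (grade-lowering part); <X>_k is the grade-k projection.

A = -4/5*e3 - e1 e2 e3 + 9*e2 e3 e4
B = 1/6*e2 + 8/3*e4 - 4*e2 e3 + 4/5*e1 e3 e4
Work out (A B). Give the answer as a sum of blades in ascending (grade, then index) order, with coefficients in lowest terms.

step 1: -4*e1 + 16/5*e2 + 36*e4 + 36/5*e1 e2 - 1/6*e1 e3 - 16/25*e1 e4 - 358/15*e2 e3 - 4/5*e2 e4 - 109/30*e3 e4 - 8/3*e1 e2 e3 e4
Answer: -4*e1 + 16/5*e2 + 36*e4 + 36/5*e1 e2 - 1/6*e1 e3 - 16/25*e1 e4 - 358/15*e2 e3 - 4/5*e2 e4 - 109/30*e3 e4 - 8/3*e1 e2 e3 e4


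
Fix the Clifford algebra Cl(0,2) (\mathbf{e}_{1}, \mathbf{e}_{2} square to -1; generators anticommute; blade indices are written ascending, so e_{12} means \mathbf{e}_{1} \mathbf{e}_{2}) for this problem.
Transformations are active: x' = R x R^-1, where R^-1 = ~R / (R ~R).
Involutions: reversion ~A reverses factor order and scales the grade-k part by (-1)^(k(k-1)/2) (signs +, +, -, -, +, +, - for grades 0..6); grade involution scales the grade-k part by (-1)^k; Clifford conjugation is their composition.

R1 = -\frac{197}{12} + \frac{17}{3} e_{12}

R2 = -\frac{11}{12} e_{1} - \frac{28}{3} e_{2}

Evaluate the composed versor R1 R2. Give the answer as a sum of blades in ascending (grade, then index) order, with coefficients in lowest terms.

Distribute over the terms of R1 (each basis-blade product reordered to ascending indices, repeated generators contracted through their squares):
(-\frac{197}{12}) R2 = \frac{2167}{144} e_{1} + \frac{1379}{9} e_{2}
(\frac{17}{3} e_{12}) R2 = \frac{476}{9} e_{1} - \frac{187}{36} e_{2}
Summing the partial products and collecting blades:
Answer: \frac{1087}{16} e_{1} + \frac{5329}{36} e_{2}


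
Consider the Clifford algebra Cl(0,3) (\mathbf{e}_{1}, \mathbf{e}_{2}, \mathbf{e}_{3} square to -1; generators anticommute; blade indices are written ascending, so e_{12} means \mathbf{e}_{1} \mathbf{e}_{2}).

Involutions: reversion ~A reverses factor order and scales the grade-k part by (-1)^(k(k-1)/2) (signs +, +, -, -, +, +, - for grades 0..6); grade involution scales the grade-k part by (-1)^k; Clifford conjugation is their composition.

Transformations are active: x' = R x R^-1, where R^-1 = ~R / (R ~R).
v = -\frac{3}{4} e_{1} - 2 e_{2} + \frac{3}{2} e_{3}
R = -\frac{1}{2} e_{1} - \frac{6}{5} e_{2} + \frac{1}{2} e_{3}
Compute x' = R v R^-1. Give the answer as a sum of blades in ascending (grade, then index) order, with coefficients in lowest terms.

~R = -\frac{1}{2} e_{1} - \frac{6}{5} e_{2} + \frac{1}{2} e_{3}, and R ~R = -\frac{97}{50}, so R^-1 = ~R / (-\frac{97}{50}).
R v = -\frac{141}{40} + \frac{1}{10} e_{12} - \frac{3}{8} e_{13} - \frac{4}{5} e_{23}
Answer: -\frac{207}{194} e_{1} - \frac{229}{97} e_{2} + \frac{123}{388} e_{3}


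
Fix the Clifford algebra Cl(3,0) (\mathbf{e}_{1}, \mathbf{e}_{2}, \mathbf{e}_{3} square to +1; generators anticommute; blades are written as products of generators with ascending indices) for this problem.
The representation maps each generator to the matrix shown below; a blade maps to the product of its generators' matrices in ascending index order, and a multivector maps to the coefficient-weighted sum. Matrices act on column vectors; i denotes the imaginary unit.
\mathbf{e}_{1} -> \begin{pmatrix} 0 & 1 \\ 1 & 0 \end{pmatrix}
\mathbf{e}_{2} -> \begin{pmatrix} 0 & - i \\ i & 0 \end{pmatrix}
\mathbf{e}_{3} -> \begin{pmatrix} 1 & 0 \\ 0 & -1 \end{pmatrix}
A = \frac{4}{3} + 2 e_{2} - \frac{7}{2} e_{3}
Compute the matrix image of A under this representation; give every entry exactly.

M = (\frac{4}{3})*1 + (2)*rho(e_{2}) + (-\frac{7}{2})*rho(e_{3}), summed entrywise (1 is the identity matrix):
Answer: \begin{pmatrix} - \frac{13}{6} & - 2 i \\ 2 i & \frac{29}{6} \end{pmatrix}


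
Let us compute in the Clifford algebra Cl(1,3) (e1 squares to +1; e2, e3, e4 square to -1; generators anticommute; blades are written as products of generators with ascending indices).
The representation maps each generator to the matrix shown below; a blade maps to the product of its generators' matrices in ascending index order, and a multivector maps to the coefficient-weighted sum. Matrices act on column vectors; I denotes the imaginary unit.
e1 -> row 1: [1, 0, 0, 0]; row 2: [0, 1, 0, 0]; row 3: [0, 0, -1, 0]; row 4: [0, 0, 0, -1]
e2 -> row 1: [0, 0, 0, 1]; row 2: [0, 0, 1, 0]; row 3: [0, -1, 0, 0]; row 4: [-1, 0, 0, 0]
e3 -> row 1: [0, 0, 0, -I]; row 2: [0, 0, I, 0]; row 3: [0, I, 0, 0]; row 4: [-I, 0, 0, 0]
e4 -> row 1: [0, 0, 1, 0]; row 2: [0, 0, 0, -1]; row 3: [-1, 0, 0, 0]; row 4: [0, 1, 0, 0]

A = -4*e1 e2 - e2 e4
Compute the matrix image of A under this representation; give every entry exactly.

Bivector images (products of the table entries): rho(e1 e2) = rho(e1)rho(e2) = row 1: [0, 0, 0, 1]; row 2: [0, 0, 1, 0]; row 3: [0, 1, 0, 0]; row 4: [1, 0, 0, 0]; rho(e2 e4) = rho(e2)rho(e4) = row 1: [0, 1, 0, 0]; row 2: [-1, 0, 0, 0]; row 3: [0, 0, 0, 1]; row 4: [0, 0, -1, 0].
M = (-4)*rho(e1 e2) + (-1)*rho(e2 e4), summed entrywise:
Answer: row 1: [0, -1, 0, -4]; row 2: [1, 0, -4, 0]; row 3: [0, -4, 0, -1]; row 4: [-4, 0, 1, 0]


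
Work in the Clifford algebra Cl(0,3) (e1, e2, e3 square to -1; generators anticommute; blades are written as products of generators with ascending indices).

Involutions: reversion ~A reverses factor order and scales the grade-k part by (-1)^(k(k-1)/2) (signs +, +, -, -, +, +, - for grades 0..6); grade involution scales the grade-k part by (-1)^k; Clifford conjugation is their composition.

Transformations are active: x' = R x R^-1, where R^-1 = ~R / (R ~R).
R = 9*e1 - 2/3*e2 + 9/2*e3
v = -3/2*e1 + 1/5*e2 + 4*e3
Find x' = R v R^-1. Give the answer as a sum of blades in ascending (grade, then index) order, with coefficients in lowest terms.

~R = 9*e1 - 2/3*e2 + 9/2*e3, and R ~R = -3661/36, so R^-1 = ~R / (-3661/36).
R v = -131/30 + 4/5*e1 e2 + 171/4*e1 e3 - 107/30*e2 e3
Answer: 83211/36610*e1 - 4709/18305*e2 - 66146/18305*e3


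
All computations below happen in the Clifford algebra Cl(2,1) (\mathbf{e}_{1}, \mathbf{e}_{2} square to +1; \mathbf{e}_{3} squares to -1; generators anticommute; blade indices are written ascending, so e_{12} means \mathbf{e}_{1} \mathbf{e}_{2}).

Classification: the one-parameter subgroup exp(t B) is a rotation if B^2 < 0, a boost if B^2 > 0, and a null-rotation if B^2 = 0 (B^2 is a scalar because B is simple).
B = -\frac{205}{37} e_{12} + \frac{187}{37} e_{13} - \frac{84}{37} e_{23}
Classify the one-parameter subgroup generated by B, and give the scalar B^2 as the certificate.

B^2 term by term: the squares give (-\frac{205}{37})^2*(e_{12})^2 + (\frac{187}{37})^2*(e_{13})^2 + (-\frac{84}{37})^2*(e_{23})^2 = \frac{42025}{1369}*(-1) + \frac{34969}{1369}*(+1) + \frac{7056}{1369}*(+1) = 0 (each basis 2-blade squares to minus the product of its generators' squares); cross terms between blades sharing an index anticommute and cancel. So B^2 = 0.
Answer: null-rotation, certificate B^2 = 0. Check the certificate: B^2 = 0, and that sign is decisive whatever form B takes.
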